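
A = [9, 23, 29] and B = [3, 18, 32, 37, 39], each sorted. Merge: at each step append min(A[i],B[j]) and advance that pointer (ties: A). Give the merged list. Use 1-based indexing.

[i=1,j=1] A[i]=9>B[j]=3 take 3 → j++
[i=1,j=2] A[i]=9<=B[j]=18 take 9 → i++
[i=2,j=2] A[i]=23>B[j]=18 take 18 → j++
[i=2,j=3] A[i]=23<=B[j]=32 take 23 → i++
[i=3,j=3] A[i]=29<=B[j]=32 take 29 → i++
[i=4,j=3] A done, take B[j]=32 → j++
[i=4,j=4] A done, take B[j]=37 → j++
[i=4,j=5] A done, take B[j]=39 → j++

[3, 9, 18, 23, 29, 32, 37, 39]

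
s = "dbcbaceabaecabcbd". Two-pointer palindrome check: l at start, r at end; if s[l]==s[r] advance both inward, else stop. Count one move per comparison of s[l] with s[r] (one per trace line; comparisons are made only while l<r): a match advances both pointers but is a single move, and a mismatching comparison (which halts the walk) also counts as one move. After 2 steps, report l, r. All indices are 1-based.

[1,17] 'd'=='d' → l++,r--
[2,16] 'b'=='b' → l++,r--

l=3, r=15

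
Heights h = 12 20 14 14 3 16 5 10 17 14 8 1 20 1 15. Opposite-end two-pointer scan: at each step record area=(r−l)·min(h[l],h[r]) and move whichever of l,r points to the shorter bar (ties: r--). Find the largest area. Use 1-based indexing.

[1,15] min(12,15)*14=168 best=168 * → l++
[2,15] min(20,15)*13=195 best=195 * → r--
[2,14] min(20,1)*12=12 best=195 → r--
[2,13] min(20,20)*11=220 best=220 * → r--
[2,12] min(20,1)*10=10 best=220 → r--
[2,11] min(20,8)*9=72 best=220 → r--
[2,10] min(20,14)*8=112 best=220 → r--
[2,9] min(20,17)*7=119 best=220 → r--
[2,8] min(20,10)*6=60 best=220 → r--
[2,7] min(20,5)*5=25 best=220 → r--
[2,6] min(20,16)*4=64 best=220 → r--
[2,5] min(20,3)*3=9 best=220 → r--
[2,4] min(20,14)*2=28 best=220 → r--
[2,3] min(20,14)*1=14 best=220 → r--

max area = 220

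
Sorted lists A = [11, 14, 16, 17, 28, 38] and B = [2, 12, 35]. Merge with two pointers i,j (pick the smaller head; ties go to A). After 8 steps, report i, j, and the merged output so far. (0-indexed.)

[i=0,j=0] A[i]=11>B[j]=2 take 2 → j++
[i=0,j=1] A[i]=11<=B[j]=12 take 11 → i++
[i=1,j=1] A[i]=14>B[j]=12 take 12 → j++
[i=1,j=2] A[i]=14<=B[j]=35 take 14 → i++
[i=2,j=2] A[i]=16<=B[j]=35 take 16 → i++
[i=3,j=2] A[i]=17<=B[j]=35 take 17 → i++
[i=4,j=2] A[i]=28<=B[j]=35 take 28 → i++
[i=5,j=2] A[i]=38>B[j]=35 take 35 → j++

i=5, j=3, merged so far=[2, 11, 12, 14, 16, 17, 28, 35]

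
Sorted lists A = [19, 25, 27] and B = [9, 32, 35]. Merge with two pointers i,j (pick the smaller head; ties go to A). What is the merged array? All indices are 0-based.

i=0 j=0: A[i]=19>B[j]=9 take 9, j++
i=0 j=1: A[i]=19<=B[j]=32 take 19, i++
i=1 j=1: A[i]=25<=B[j]=32 take 25, i++
i=2 j=1: A[i]=27<=B[j]=32 take 27, i++
i=3 j=1: A done, take B[j]=32, j++
i=3 j=2: A done, take B[j]=35, j++

[9, 19, 25, 27, 32, 35]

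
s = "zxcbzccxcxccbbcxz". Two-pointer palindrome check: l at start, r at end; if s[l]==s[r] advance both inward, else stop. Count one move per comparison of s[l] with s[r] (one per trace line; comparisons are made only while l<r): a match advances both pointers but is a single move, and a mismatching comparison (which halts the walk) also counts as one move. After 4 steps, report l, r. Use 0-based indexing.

l=4, r=12

[0,16] 'z'=='z' → l++,r--
[1,15] 'x'=='x' → l++,r--
[2,14] 'c'=='c' → l++,r--
[3,13] 'b'=='b' → l++,r--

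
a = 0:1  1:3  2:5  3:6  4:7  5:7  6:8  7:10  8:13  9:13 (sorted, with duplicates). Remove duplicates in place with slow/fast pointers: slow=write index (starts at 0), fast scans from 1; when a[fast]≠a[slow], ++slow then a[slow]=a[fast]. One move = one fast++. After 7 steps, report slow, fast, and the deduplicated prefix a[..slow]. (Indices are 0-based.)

slow=6, fast=8, prefix=[1, 3, 5, 6, 7, 8, 10]

(s=0,f=1) a[fast]=3≠a[slow]=1 write a[1]=3 → slow++,fast++
(s=1,f=2) a[fast]=5≠a[slow]=3 write a[2]=5 → slow++,fast++
(s=2,f=3) a[fast]=6≠a[slow]=5 write a[3]=6 → slow++,fast++
(s=3,f=4) a[fast]=7≠a[slow]=6 write a[4]=7 → slow++,fast++
(s=4,f=5) a[fast]=7=a[slow] dup → fast++
(s=4,f=6) a[fast]=8≠a[slow]=7 write a[5]=8 → slow++,fast++
(s=5,f=7) a[fast]=10≠a[slow]=8 write a[6]=10 → slow++,fast++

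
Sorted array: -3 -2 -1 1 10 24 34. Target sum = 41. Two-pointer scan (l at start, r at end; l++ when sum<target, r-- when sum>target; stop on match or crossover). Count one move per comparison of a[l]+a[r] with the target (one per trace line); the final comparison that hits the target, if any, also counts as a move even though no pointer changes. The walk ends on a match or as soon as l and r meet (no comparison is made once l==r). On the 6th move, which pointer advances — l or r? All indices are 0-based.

[0,6] -3+34=31 <41 → l++
[1,6] -2+34=32 <41 → l++
[2,6] -1+34=33 <41 → l++
[3,6] 1+34=35 <41 → l++
[4,6] 10+34=44 >41 → r--
[4,5] 10+24=34 <41 → l++

l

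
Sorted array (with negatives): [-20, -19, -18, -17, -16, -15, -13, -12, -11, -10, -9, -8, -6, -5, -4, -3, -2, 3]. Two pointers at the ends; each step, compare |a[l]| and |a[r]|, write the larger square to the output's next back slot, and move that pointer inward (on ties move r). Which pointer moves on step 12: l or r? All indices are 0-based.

l

l=0 r=17: |-20|>|3| out[17]=400, l++
l=1 r=17: |-19|>|3| out[16]=361, l++
l=2 r=17: |-18|>|3| out[15]=324, l++
l=3 r=17: |-17|>|3| out[14]=289, l++
l=4 r=17: |-16|>|3| out[13]=256, l++
l=5 r=17: |-15|>|3| out[12]=225, l++
l=6 r=17: |-13|>|3| out[11]=169, l++
l=7 r=17: |-12|>|3| out[10]=144, l++
l=8 r=17: |-11|>|3| out[9]=121, l++
l=9 r=17: |-10|>|3| out[8]=100, l++
l=10 r=17: |-9|>|3| out[7]=81, l++
l=11 r=17: |-8|>|3| out[6]=64, l++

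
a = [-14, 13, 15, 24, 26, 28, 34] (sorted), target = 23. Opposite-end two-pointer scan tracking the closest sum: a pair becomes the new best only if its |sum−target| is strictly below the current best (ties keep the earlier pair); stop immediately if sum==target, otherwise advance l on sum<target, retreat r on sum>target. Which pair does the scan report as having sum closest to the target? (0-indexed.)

l=0 r=6: -14+34=20 d=3 *, l++
l=1 r=6: 13+34=47 d=24, r--
l=1 r=5: 13+28=41 d=18, r--
l=1 r=4: 13+26=39 d=16, r--
l=1 r=3: 13+24=37 d=14, r--
l=1 r=2: 13+15=28 d=5, r--

pair (-14, 34) with sum 20 (|Δ|=3)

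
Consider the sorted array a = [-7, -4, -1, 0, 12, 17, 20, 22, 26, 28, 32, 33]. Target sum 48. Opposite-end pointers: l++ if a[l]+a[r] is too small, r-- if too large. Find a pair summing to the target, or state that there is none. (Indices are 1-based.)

[1,12] -7+33=26 <48 → l++
[2,12] -4+33=29 <48 → l++
[3,12] -1+33=32 <48 → l++
[4,12] 0+33=33 <48 → l++
[5,12] 12+33=45 <48 → l++
[6,12] 17+33=50 >48 → r--
[6,11] 17+32=49 >48 → r--
[6,10] 17+28=45 <48 → l++
[7,10] 20+28=48 → found

(20, 28)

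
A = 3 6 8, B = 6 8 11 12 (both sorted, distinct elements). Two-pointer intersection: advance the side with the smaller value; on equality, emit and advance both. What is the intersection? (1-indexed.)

i=1 j=1: 3<6, i++
i=2 j=1: 6==6 emit, i++,j++
i=3 j=2: 8==8 emit, i++,j++

intersection = [6, 8]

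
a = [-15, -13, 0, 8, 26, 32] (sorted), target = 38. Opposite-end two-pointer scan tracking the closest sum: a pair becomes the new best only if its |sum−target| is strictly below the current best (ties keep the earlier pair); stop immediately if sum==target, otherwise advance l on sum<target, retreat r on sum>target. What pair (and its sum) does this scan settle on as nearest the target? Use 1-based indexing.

pair (8, 32) with sum 40 (|Δ|=2)

l=1 r=6: -15+32=17 d=21 *, l++
l=2 r=6: -13+32=19 d=19 *, l++
l=3 r=6: 0+32=32 d=6 *, l++
l=4 r=6: 8+32=40 d=2 *, r--
l=4 r=5: 8+26=34 d=4, l++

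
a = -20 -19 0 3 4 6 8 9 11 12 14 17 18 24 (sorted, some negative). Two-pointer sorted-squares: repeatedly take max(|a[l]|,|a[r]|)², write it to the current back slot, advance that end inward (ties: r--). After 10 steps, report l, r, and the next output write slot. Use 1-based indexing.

l=3, r=6, next write slot=4

[1,14] |-20|<=|24| out[14]=576 → r--
[1,13] |-20|>|18| out[13]=400 → l++
[2,13] |-19|>|18| out[12]=361 → l++
[3,13] |0|<=|18| out[11]=324 → r--
[3,12] |0|<=|17| out[10]=289 → r--
[3,11] |0|<=|14| out[9]=196 → r--
[3,10] |0|<=|12| out[8]=144 → r--
[3,9] |0|<=|11| out[7]=121 → r--
[3,8] |0|<=|9| out[6]=81 → r--
[3,7] |0|<=|8| out[5]=64 → r--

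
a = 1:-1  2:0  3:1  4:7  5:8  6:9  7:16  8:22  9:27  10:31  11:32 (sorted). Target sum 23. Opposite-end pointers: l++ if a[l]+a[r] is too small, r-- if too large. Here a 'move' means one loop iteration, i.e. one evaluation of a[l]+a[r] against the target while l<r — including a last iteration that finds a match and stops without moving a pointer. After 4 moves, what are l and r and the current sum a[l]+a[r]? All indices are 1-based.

l=1 r=11: -1+32=31 >23, r--
l=1 r=10: -1+31=30 >23, r--
l=1 r=9: -1+27=26 >23, r--
l=1 r=8: -1+22=21 <23, l++

l=2, r=8, sum=22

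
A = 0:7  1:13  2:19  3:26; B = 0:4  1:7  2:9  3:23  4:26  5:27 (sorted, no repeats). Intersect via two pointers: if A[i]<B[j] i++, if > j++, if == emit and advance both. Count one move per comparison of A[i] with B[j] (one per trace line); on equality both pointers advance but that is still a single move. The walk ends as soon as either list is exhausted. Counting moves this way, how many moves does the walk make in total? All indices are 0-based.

7 moves

i=0 j=0: 7>4, j++
i=0 j=1: 7==7 emit, i++,j++
i=1 j=2: 13>9, j++
i=1 j=3: 13<23, i++
i=2 j=3: 19<23, i++
i=3 j=3: 26>23, j++
i=3 j=4: 26==26 emit, i++,j++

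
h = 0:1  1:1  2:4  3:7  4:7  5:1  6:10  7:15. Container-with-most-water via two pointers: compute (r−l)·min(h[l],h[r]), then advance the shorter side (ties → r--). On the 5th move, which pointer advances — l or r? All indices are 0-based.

l

l=0 r=7: min(1,15)*7=7 best=7 *, l++
l=1 r=7: min(1,15)*6=6 best=7, l++
l=2 r=7: min(4,15)*5=20 best=20 *, l++
l=3 r=7: min(7,15)*4=28 best=28 *, l++
l=4 r=7: min(7,15)*3=21 best=28, l++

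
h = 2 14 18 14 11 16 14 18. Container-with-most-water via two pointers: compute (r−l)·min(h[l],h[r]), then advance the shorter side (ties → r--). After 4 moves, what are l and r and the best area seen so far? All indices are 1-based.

l=3, r=6, best area=90

[1,8] min(2,18)*7=14 best=14 * → l++
[2,8] min(14,18)*6=84 best=84 * → l++
[3,8] min(18,18)*5=90 best=90 * → r--
[3,7] min(18,14)*4=56 best=90 → r--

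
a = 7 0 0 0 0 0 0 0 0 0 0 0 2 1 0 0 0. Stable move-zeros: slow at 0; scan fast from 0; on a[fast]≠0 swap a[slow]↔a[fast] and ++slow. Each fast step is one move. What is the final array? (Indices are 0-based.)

[7, 2, 1, 0, 0, 0, 0, 0, 0, 0, 0, 0, 0, 0, 0, 0, 0]

(s=0,f=0) a[fast]=7≠0 swap→a[0]=7 → slow++,fast++
(s=1,f=1) a[fast]=0 → fast++
(s=1,f=2) a[fast]=0 → fast++
(s=1,f=3) a[fast]=0 → fast++
(s=1,f=4) a[fast]=0 → fast++
(s=1,f=5) a[fast]=0 → fast++
(s=1,f=6) a[fast]=0 → fast++
(s=1,f=7) a[fast]=0 → fast++
(s=1,f=8) a[fast]=0 → fast++
(s=1,f=9) a[fast]=0 → fast++
(s=1,f=10) a[fast]=0 → fast++
(s=1,f=11) a[fast]=0 → fast++
(s=1,f=12) a[fast]=2≠0 swap→a[1]=2 → slow++,fast++
(s=2,f=13) a[fast]=1≠0 swap→a[2]=1 → slow++,fast++
(s=3,f=14) a[fast]=0 → fast++
(s=3,f=15) a[fast]=0 → fast++
(s=3,f=16) a[fast]=0 → fast++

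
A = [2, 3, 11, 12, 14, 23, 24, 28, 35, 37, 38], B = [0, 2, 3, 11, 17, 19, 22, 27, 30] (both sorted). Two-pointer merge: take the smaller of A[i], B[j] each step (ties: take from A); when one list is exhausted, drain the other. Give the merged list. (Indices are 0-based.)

[0, 2, 2, 3, 3, 11, 11, 12, 14, 17, 19, 22, 23, 24, 27, 28, 30, 35, 37, 38]

i=0 j=0: A[i]=2>B[j]=0 take 0, j++
i=0 j=1: A[i]=2<=B[j]=2 take 2, i++
i=1 j=1: A[i]=3>B[j]=2 take 2, j++
i=1 j=2: A[i]=3<=B[j]=3 take 3, i++
i=2 j=2: A[i]=11>B[j]=3 take 3, j++
i=2 j=3: A[i]=11<=B[j]=11 take 11, i++
i=3 j=3: A[i]=12>B[j]=11 take 11, j++
i=3 j=4: A[i]=12<=B[j]=17 take 12, i++
i=4 j=4: A[i]=14<=B[j]=17 take 14, i++
i=5 j=4: A[i]=23>B[j]=17 take 17, j++
i=5 j=5: A[i]=23>B[j]=19 take 19, j++
i=5 j=6: A[i]=23>B[j]=22 take 22, j++
i=5 j=7: A[i]=23<=B[j]=27 take 23, i++
i=6 j=7: A[i]=24<=B[j]=27 take 24, i++
i=7 j=7: A[i]=28>B[j]=27 take 27, j++
i=7 j=8: A[i]=28<=B[j]=30 take 28, i++
i=8 j=8: A[i]=35>B[j]=30 take 30, j++
i=8 j=9: B done, take A[i]=35, i++
i=9 j=9: B done, take A[i]=37, i++
i=10 j=9: B done, take A[i]=38, i++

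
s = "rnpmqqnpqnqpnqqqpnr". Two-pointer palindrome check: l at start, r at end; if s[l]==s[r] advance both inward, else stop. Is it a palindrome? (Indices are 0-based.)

l=0 r=18: 'r'=='r', l++,r--
l=1 r=17: 'n'=='n', l++,r--
l=2 r=16: 'p'=='p', l++,r--
l=3 r=15: 'm'!='q', stop

not a palindrome (mismatch at 3,15)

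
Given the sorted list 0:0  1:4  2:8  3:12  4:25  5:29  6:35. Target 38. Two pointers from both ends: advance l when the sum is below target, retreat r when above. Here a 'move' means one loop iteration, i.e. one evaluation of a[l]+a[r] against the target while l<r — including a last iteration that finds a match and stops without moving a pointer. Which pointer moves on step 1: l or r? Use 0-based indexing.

l=0 r=6: 0+35=35 <38, l++

l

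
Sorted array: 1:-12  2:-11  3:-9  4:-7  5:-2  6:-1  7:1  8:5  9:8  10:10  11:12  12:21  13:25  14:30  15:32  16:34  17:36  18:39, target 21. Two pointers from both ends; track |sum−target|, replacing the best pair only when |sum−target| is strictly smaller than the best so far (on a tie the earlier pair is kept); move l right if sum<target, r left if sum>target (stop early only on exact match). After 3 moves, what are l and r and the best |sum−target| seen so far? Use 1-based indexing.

l=1, r=15, best |Δ|=1

l=1 r=18: -12+39=27 d=6 *, r--
l=1 r=17: -12+36=24 d=3 *, r--
l=1 r=16: -12+34=22 d=1 *, r--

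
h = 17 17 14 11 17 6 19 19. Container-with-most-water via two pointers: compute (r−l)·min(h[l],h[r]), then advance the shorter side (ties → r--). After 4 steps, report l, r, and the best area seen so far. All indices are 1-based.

l=1 r=8: min(17,19)*7=119 best=119 *, l++
l=2 r=8: min(17,19)*6=102 best=119, l++
l=3 r=8: min(14,19)*5=70 best=119, l++
l=4 r=8: min(11,19)*4=44 best=119, l++

l=5, r=8, best area=119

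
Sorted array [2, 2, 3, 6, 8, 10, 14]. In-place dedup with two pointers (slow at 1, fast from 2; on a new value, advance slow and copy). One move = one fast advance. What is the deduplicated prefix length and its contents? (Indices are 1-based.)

length 6; prefix = [2, 3, 6, 8, 10, 14]

(s=1,f=2) a[fast]=2=a[slow] dup → fast++
(s=1,f=3) a[fast]=3≠a[slow]=2 write a[2]=3 → slow++,fast++
(s=2,f=4) a[fast]=6≠a[slow]=3 write a[3]=6 → slow++,fast++
(s=3,f=5) a[fast]=8≠a[slow]=6 write a[4]=8 → slow++,fast++
(s=4,f=6) a[fast]=10≠a[slow]=8 write a[5]=10 → slow++,fast++
(s=5,f=7) a[fast]=14≠a[slow]=10 write a[6]=14 → slow++,fast++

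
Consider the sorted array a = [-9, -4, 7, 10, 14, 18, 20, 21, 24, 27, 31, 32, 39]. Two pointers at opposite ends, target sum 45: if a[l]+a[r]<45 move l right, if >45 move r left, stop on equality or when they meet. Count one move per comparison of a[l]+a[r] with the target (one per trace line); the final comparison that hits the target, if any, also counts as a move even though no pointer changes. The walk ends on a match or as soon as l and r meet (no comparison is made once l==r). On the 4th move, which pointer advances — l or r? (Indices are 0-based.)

l=0 r=12: -9+39=30 <45, l++
l=1 r=12: -4+39=35 <45, l++
l=2 r=12: 7+39=46 >45, r--
l=2 r=11: 7+32=39 <45, l++

l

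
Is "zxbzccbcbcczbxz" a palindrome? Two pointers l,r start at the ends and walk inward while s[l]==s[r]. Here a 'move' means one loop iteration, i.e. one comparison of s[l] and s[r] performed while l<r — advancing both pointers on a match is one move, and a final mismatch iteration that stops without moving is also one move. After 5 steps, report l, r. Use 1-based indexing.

l=1 r=15: 'z'=='z', l++,r--
l=2 r=14: 'x'=='x', l++,r--
l=3 r=13: 'b'=='b', l++,r--
l=4 r=12: 'z'=='z', l++,r--
l=5 r=11: 'c'=='c', l++,r--

l=6, r=10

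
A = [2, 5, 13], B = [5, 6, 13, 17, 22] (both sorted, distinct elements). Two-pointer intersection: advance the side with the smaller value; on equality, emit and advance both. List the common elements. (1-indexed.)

intersection = [5, 13]

i=1 j=1: 2<5, i++
i=2 j=1: 5==5 emit, i++,j++
i=3 j=2: 13>6, j++
i=3 j=3: 13==13 emit, i++,j++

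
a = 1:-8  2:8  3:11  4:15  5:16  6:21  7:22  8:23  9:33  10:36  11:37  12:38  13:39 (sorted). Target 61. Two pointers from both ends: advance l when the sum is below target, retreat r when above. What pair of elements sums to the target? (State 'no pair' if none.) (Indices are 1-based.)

(22, 39)

l=1 r=13: -8+39=31 <61, l++
l=2 r=13: 8+39=47 <61, l++
l=3 r=13: 11+39=50 <61, l++
l=4 r=13: 15+39=54 <61, l++
l=5 r=13: 16+39=55 <61, l++
l=6 r=13: 21+39=60 <61, l++
l=7 r=13: 22+39=61, found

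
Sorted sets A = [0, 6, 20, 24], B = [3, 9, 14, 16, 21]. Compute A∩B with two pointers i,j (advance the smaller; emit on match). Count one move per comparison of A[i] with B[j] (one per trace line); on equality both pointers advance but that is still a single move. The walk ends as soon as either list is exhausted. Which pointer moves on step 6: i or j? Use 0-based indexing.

j

i=0 j=0: 0<3, i++
i=1 j=0: 6>3, j++
i=1 j=1: 6<9, i++
i=2 j=1: 20>9, j++
i=2 j=2: 20>14, j++
i=2 j=3: 20>16, j++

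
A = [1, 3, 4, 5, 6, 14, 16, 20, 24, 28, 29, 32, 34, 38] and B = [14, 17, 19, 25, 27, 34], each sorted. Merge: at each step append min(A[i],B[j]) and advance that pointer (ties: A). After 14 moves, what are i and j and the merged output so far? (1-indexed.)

[i=1,j=1] A[i]=1<=B[j]=14 take 1 → i++
[i=2,j=1] A[i]=3<=B[j]=14 take 3 → i++
[i=3,j=1] A[i]=4<=B[j]=14 take 4 → i++
[i=4,j=1] A[i]=5<=B[j]=14 take 5 → i++
[i=5,j=1] A[i]=6<=B[j]=14 take 6 → i++
[i=6,j=1] A[i]=14<=B[j]=14 take 14 → i++
[i=7,j=1] A[i]=16>B[j]=14 take 14 → j++
[i=7,j=2] A[i]=16<=B[j]=17 take 16 → i++
[i=8,j=2] A[i]=20>B[j]=17 take 17 → j++
[i=8,j=3] A[i]=20>B[j]=19 take 19 → j++
[i=8,j=4] A[i]=20<=B[j]=25 take 20 → i++
[i=9,j=4] A[i]=24<=B[j]=25 take 24 → i++
[i=10,j=4] A[i]=28>B[j]=25 take 25 → j++
[i=10,j=5] A[i]=28>B[j]=27 take 27 → j++

i=10, j=6, merged so far=[1, 3, 4, 5, 6, 14, 14, 16, 17, 19, 20, 24, 25, 27]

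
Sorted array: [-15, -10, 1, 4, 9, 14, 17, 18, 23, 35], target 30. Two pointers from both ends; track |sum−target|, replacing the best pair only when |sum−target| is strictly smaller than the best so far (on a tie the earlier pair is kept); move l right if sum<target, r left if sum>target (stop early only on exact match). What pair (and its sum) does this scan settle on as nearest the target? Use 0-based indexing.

[0,9] -15+35=20 d=10 * → l++
[1,9] -10+35=25 d=5 * → l++
[2,9] 1+35=36 d=6 → r--
[2,8] 1+23=24 d=6 → l++
[3,8] 4+23=27 d=3 * → l++
[4,8] 9+23=32 d=2 * → r--
[4,7] 9+18=27 d=3 → l++
[5,7] 14+18=32 d=2 → r--
[5,6] 14+17=31 d=1 * → r--

pair (14, 17) with sum 31 (|Δ|=1)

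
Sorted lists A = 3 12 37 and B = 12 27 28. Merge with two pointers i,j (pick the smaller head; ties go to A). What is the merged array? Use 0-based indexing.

[i=0,j=0] A[i]=3<=B[j]=12 take 3 → i++
[i=1,j=0] A[i]=12<=B[j]=12 take 12 → i++
[i=2,j=0] A[i]=37>B[j]=12 take 12 → j++
[i=2,j=1] A[i]=37>B[j]=27 take 27 → j++
[i=2,j=2] A[i]=37>B[j]=28 take 28 → j++
[i=2,j=3] B done, take A[i]=37 → i++

[3, 12, 12, 27, 28, 37]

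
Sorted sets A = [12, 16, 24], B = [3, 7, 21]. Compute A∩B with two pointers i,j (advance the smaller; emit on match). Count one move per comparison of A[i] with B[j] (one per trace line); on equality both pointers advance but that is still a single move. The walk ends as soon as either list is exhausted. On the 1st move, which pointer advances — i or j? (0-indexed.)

[i=0,j=0] 12>3 → j++

j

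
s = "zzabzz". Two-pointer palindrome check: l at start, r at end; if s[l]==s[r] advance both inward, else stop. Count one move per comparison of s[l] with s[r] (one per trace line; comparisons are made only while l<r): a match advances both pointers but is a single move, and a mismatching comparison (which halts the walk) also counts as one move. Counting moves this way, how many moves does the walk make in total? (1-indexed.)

3 moves

[1,6] 'z'=='z' → l++,r--
[2,5] 'z'=='z' → l++,r--
[3,4] 'a'!='b' → stop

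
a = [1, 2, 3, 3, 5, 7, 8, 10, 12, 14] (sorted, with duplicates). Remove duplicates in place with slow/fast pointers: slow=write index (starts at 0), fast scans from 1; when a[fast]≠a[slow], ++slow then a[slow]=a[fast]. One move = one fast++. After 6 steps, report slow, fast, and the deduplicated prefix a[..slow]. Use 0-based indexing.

slow=5, fast=7, prefix=[1, 2, 3, 5, 7, 8]

slow=0 fast=1: a[fast]=2≠a[slow]=1 write a[1]=2, slow++,fast++
slow=1 fast=2: a[fast]=3≠a[slow]=2 write a[2]=3, slow++,fast++
slow=2 fast=3: a[fast]=3=a[slow] dup, fast++
slow=2 fast=4: a[fast]=5≠a[slow]=3 write a[3]=5, slow++,fast++
slow=3 fast=5: a[fast]=7≠a[slow]=5 write a[4]=7, slow++,fast++
slow=4 fast=6: a[fast]=8≠a[slow]=7 write a[5]=8, slow++,fast++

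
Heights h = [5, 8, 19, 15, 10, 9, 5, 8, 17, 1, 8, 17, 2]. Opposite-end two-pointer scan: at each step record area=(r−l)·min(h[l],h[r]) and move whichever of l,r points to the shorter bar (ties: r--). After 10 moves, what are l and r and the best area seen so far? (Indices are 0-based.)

l=0 r=12: min(5,2)*12=24 best=24 *, r--
l=0 r=11: min(5,17)*11=55 best=55 *, l++
l=1 r=11: min(8,17)*10=80 best=80 *, l++
l=2 r=11: min(19,17)*9=153 best=153 *, r--
l=2 r=10: min(19,8)*8=64 best=153, r--
l=2 r=9: min(19,1)*7=7 best=153, r--
l=2 r=8: min(19,17)*6=102 best=153, r--
l=2 r=7: min(19,8)*5=40 best=153, r--
l=2 r=6: min(19,5)*4=20 best=153, r--
l=2 r=5: min(19,9)*3=27 best=153, r--

l=2, r=4, best area=153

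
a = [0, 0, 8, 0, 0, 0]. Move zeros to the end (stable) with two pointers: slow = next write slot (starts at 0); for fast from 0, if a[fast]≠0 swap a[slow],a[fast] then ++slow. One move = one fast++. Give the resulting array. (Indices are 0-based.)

slow=0 fast=0: a[fast]=0, fast++
slow=0 fast=1: a[fast]=0, fast++
slow=0 fast=2: a[fast]=8≠0 swap→a[0]=8, slow++,fast++
slow=1 fast=3: a[fast]=0, fast++
slow=1 fast=4: a[fast]=0, fast++
slow=1 fast=5: a[fast]=0, fast++

[8, 0, 0, 0, 0, 0]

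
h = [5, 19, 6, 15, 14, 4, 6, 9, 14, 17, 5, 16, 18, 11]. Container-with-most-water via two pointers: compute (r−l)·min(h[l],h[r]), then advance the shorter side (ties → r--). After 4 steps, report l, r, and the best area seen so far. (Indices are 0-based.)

[0,13] min(5,11)*13=65 best=65 * → l++
[1,13] min(19,11)*12=132 best=132 * → r--
[1,12] min(19,18)*11=198 best=198 * → r--
[1,11] min(19,16)*10=160 best=198 → r--

l=1, r=10, best area=198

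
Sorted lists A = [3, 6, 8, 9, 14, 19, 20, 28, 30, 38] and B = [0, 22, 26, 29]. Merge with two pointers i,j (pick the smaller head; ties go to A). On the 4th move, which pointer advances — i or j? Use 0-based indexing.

i=0 j=0: A[i]=3>B[j]=0 take 0, j++
i=0 j=1: A[i]=3<=B[j]=22 take 3, i++
i=1 j=1: A[i]=6<=B[j]=22 take 6, i++
i=2 j=1: A[i]=8<=B[j]=22 take 8, i++

i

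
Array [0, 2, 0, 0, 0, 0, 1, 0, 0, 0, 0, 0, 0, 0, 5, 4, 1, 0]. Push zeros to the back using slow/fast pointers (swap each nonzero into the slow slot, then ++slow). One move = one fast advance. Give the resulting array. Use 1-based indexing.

[2, 1, 5, 4, 1, 0, 0, 0, 0, 0, 0, 0, 0, 0, 0, 0, 0, 0]

(s=1,f=1) a[fast]=0 → fast++
(s=1,f=2) a[fast]=2≠0 swap→a[1]=2 → slow++,fast++
(s=2,f=3) a[fast]=0 → fast++
(s=2,f=4) a[fast]=0 → fast++
(s=2,f=5) a[fast]=0 → fast++
(s=2,f=6) a[fast]=0 → fast++
(s=2,f=7) a[fast]=1≠0 swap→a[2]=1 → slow++,fast++
(s=3,f=8) a[fast]=0 → fast++
(s=3,f=9) a[fast]=0 → fast++
(s=3,f=10) a[fast]=0 → fast++
(s=3,f=11) a[fast]=0 → fast++
(s=3,f=12) a[fast]=0 → fast++
(s=3,f=13) a[fast]=0 → fast++
(s=3,f=14) a[fast]=0 → fast++
(s=3,f=15) a[fast]=5≠0 swap→a[3]=5 → slow++,fast++
(s=4,f=16) a[fast]=4≠0 swap→a[4]=4 → slow++,fast++
(s=5,f=17) a[fast]=1≠0 swap→a[5]=1 → slow++,fast++
(s=6,f=18) a[fast]=0 → fast++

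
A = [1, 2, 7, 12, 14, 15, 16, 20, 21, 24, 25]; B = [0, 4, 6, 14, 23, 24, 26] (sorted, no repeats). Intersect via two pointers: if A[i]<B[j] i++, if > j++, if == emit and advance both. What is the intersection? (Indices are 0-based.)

intersection = [14, 24]

[i=0,j=0] 1>0 → j++
[i=0,j=1] 1<4 → i++
[i=1,j=1] 2<4 → i++
[i=2,j=1] 7>4 → j++
[i=2,j=2] 7>6 → j++
[i=2,j=3] 7<14 → i++
[i=3,j=3] 12<14 → i++
[i=4,j=3] 14==14 emit → i++,j++
[i=5,j=4] 15<23 → i++
[i=6,j=4] 16<23 → i++
[i=7,j=4] 20<23 → i++
[i=8,j=4] 21<23 → i++
[i=9,j=4] 24>23 → j++
[i=9,j=5] 24==24 emit → i++,j++
[i=10,j=6] 25<26 → i++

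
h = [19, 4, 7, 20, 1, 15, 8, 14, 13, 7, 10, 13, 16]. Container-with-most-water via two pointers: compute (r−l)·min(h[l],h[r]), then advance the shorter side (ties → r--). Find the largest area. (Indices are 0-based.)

max area = 192

l=0 r=12: min(19,16)*12=192 best=192 *, r--
l=0 r=11: min(19,13)*11=143 best=192, r--
l=0 r=10: min(19,10)*10=100 best=192, r--
l=0 r=9: min(19,7)*9=63 best=192, r--
l=0 r=8: min(19,13)*8=104 best=192, r--
l=0 r=7: min(19,14)*7=98 best=192, r--
l=0 r=6: min(19,8)*6=48 best=192, r--
l=0 r=5: min(19,15)*5=75 best=192, r--
l=0 r=4: min(19,1)*4=4 best=192, r--
l=0 r=3: min(19,20)*3=57 best=192, l++
l=1 r=3: min(4,20)*2=8 best=192, l++
l=2 r=3: min(7,20)*1=7 best=192, l++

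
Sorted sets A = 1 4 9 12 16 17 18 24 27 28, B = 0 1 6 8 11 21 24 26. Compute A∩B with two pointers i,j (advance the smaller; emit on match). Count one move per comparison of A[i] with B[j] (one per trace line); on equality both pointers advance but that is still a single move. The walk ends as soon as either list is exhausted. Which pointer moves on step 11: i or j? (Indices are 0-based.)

i

[i=0,j=0] 1>0 → j++
[i=0,j=1] 1==1 emit → i++,j++
[i=1,j=2] 4<6 → i++
[i=2,j=2] 9>6 → j++
[i=2,j=3] 9>8 → j++
[i=2,j=4] 9<11 → i++
[i=3,j=4] 12>11 → j++
[i=3,j=5] 12<21 → i++
[i=4,j=5] 16<21 → i++
[i=5,j=5] 17<21 → i++
[i=6,j=5] 18<21 → i++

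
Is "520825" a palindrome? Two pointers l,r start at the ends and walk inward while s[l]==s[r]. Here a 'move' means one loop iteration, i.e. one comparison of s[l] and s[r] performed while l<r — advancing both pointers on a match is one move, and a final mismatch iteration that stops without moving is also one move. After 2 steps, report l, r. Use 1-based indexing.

l=3, r=4

l=1 r=6: '5'=='5', l++,r--
l=2 r=5: '2'=='2', l++,r--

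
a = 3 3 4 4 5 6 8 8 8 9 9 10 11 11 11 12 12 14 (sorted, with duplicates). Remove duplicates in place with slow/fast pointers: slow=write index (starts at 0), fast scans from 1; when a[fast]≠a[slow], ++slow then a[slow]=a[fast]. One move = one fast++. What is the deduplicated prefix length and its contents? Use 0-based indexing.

length 10; prefix = [3, 4, 5, 6, 8, 9, 10, 11, 12, 14]

slow=0 fast=1: a[fast]=3=a[slow] dup, fast++
slow=0 fast=2: a[fast]=4≠a[slow]=3 write a[1]=4, slow++,fast++
slow=1 fast=3: a[fast]=4=a[slow] dup, fast++
slow=1 fast=4: a[fast]=5≠a[slow]=4 write a[2]=5, slow++,fast++
slow=2 fast=5: a[fast]=6≠a[slow]=5 write a[3]=6, slow++,fast++
slow=3 fast=6: a[fast]=8≠a[slow]=6 write a[4]=8, slow++,fast++
slow=4 fast=7: a[fast]=8=a[slow] dup, fast++
slow=4 fast=8: a[fast]=8=a[slow] dup, fast++
slow=4 fast=9: a[fast]=9≠a[slow]=8 write a[5]=9, slow++,fast++
slow=5 fast=10: a[fast]=9=a[slow] dup, fast++
slow=5 fast=11: a[fast]=10≠a[slow]=9 write a[6]=10, slow++,fast++
slow=6 fast=12: a[fast]=11≠a[slow]=10 write a[7]=11, slow++,fast++
slow=7 fast=13: a[fast]=11=a[slow] dup, fast++
slow=7 fast=14: a[fast]=11=a[slow] dup, fast++
slow=7 fast=15: a[fast]=12≠a[slow]=11 write a[8]=12, slow++,fast++
slow=8 fast=16: a[fast]=12=a[slow] dup, fast++
slow=8 fast=17: a[fast]=14≠a[slow]=12 write a[9]=14, slow++,fast++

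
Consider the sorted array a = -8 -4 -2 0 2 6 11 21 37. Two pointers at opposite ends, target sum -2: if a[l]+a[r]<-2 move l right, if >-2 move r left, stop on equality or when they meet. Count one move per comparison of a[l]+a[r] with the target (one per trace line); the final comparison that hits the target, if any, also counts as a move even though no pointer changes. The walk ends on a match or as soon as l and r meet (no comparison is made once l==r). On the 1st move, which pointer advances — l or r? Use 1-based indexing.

r

[1,9] -8+37=29 >-2 → r--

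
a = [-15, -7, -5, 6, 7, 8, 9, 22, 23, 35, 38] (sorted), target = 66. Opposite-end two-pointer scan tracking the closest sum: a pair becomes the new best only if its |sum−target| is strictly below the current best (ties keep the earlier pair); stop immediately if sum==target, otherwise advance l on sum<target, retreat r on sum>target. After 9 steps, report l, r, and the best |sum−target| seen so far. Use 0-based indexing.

l=9, r=10, best |Δ|=5

[0,10] -15+38=23 d=43 * → l++
[1,10] -7+38=31 d=35 * → l++
[2,10] -5+38=33 d=33 * → l++
[3,10] 6+38=44 d=22 * → l++
[4,10] 7+38=45 d=21 * → l++
[5,10] 8+38=46 d=20 * → l++
[6,10] 9+38=47 d=19 * → l++
[7,10] 22+38=60 d=6 * → l++
[8,10] 23+38=61 d=5 * → l++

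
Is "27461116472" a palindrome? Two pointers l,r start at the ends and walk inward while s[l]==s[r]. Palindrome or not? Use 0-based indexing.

palindrome

l=0 r=10: '2'=='2', l++,r--
l=1 r=9: '7'=='7', l++,r--
l=2 r=8: '4'=='4', l++,r--
l=3 r=7: '6'=='6', l++,r--
l=4 r=6: '1'=='1', l++,r--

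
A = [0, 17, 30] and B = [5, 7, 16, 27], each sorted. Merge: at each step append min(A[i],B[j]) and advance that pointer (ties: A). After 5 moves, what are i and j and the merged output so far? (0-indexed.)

i=2, j=3, merged so far=[0, 5, 7, 16, 17]

[i=0,j=0] A[i]=0<=B[j]=5 take 0 → i++
[i=1,j=0] A[i]=17>B[j]=5 take 5 → j++
[i=1,j=1] A[i]=17>B[j]=7 take 7 → j++
[i=1,j=2] A[i]=17>B[j]=16 take 16 → j++
[i=1,j=3] A[i]=17<=B[j]=27 take 17 → i++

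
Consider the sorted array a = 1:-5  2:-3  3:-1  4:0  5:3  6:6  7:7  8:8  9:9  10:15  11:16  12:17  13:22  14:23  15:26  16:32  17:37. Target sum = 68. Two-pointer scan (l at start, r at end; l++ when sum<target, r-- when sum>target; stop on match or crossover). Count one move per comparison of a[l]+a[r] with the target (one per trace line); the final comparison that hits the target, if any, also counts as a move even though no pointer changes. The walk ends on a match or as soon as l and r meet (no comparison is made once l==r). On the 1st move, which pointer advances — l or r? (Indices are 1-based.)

l

[1,17] -5+37=32 <68 → l++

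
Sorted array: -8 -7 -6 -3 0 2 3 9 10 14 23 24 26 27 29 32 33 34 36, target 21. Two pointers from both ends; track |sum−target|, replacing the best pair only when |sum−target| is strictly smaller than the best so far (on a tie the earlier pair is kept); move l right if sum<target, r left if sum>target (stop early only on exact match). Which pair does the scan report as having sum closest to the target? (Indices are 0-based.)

pair (-8, 29) with sum 21 (|Δ|=0)

l=0 r=18: -8+36=28 d=7 *, r--
l=0 r=17: -8+34=26 d=5 *, r--
l=0 r=16: -8+33=25 d=4 *, r--
l=0 r=15: -8+32=24 d=3 *, r--
l=0 r=14: -8+29=21 d=0 *, stop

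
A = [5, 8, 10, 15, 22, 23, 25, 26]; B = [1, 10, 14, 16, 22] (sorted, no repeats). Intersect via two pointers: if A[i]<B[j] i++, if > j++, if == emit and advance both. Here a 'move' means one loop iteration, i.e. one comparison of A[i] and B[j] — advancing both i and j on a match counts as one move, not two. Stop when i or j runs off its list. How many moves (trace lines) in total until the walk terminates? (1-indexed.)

8 moves

[i=1,j=1] 5>1 → j++
[i=1,j=2] 5<10 → i++
[i=2,j=2] 8<10 → i++
[i=3,j=2] 10==10 emit → i++,j++
[i=4,j=3] 15>14 → j++
[i=4,j=4] 15<16 → i++
[i=5,j=4] 22>16 → j++
[i=5,j=5] 22==22 emit → i++,j++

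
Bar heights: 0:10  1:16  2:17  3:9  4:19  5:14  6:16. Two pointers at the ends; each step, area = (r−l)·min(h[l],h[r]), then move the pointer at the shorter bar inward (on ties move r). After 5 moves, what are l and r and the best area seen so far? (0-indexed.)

[0,6] min(10,16)*6=60 best=60 * → l++
[1,6] min(16,16)*5=80 best=80 * → r--
[1,5] min(16,14)*4=56 best=80 → r--
[1,4] min(16,19)*3=48 best=80 → l++
[2,4] min(17,19)*2=34 best=80 → l++

l=3, r=4, best area=80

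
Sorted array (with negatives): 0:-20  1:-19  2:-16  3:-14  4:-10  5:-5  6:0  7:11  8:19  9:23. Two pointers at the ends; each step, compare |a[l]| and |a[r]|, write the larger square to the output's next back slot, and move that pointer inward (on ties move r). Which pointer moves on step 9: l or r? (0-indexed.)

l

[0,9] |-20|<=|23| out[9]=529 → r--
[0,8] |-20|>|19| out[8]=400 → l++
[1,8] |-19|<=|19| out[7]=361 → r--
[1,7] |-19|>|11| out[6]=361 → l++
[2,7] |-16|>|11| out[5]=256 → l++
[3,7] |-14|>|11| out[4]=196 → l++
[4,7] |-10|<=|11| out[3]=121 → r--
[4,6] |-10|>|0| out[2]=100 → l++
[5,6] |-5|>|0| out[1]=25 → l++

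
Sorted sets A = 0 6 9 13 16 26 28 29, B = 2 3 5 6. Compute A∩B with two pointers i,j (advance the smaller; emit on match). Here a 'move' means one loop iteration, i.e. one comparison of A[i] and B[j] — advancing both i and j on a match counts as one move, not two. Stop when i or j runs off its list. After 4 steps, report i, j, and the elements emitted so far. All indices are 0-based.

[i=0,j=0] 0<2 → i++
[i=1,j=0] 6>2 → j++
[i=1,j=1] 6>3 → j++
[i=1,j=2] 6>5 → j++

i=1, j=3, emitted=[]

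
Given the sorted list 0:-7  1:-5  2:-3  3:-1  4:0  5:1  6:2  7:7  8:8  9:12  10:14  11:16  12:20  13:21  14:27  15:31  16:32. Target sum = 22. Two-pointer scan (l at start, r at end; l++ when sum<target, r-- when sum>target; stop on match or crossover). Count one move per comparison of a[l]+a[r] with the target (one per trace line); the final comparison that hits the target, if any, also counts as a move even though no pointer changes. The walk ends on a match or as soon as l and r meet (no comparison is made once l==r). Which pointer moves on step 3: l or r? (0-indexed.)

l

l=0 r=16: -7+32=25 >22, r--
l=0 r=15: -7+31=24 >22, r--
l=0 r=14: -7+27=20 <22, l++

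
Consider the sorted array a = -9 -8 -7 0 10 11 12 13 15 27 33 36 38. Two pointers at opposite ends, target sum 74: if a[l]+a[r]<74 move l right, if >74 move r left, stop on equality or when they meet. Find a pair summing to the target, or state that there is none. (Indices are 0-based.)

(36, 38)

l=0 r=12: -9+38=29 <74, l++
l=1 r=12: -8+38=30 <74, l++
l=2 r=12: -7+38=31 <74, l++
l=3 r=12: 0+38=38 <74, l++
l=4 r=12: 10+38=48 <74, l++
l=5 r=12: 11+38=49 <74, l++
l=6 r=12: 12+38=50 <74, l++
l=7 r=12: 13+38=51 <74, l++
l=8 r=12: 15+38=53 <74, l++
l=9 r=12: 27+38=65 <74, l++
l=10 r=12: 33+38=71 <74, l++
l=11 r=12: 36+38=74, found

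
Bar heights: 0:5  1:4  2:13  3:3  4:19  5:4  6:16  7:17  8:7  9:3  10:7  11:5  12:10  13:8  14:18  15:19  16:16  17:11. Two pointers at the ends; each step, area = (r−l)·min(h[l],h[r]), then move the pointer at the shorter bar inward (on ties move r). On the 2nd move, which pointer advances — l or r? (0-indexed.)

[0,17] min(5,11)*17=85 best=85 * → l++
[1,17] min(4,11)*16=64 best=85 → l++

l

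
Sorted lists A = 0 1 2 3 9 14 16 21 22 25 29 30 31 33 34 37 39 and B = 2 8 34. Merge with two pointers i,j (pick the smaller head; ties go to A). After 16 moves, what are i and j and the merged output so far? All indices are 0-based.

i=14, j=2, merged so far=[0, 1, 2, 2, 3, 8, 9, 14, 16, 21, 22, 25, 29, 30, 31, 33]

[i=0,j=0] A[i]=0<=B[j]=2 take 0 → i++
[i=1,j=0] A[i]=1<=B[j]=2 take 1 → i++
[i=2,j=0] A[i]=2<=B[j]=2 take 2 → i++
[i=3,j=0] A[i]=3>B[j]=2 take 2 → j++
[i=3,j=1] A[i]=3<=B[j]=8 take 3 → i++
[i=4,j=1] A[i]=9>B[j]=8 take 8 → j++
[i=4,j=2] A[i]=9<=B[j]=34 take 9 → i++
[i=5,j=2] A[i]=14<=B[j]=34 take 14 → i++
[i=6,j=2] A[i]=16<=B[j]=34 take 16 → i++
[i=7,j=2] A[i]=21<=B[j]=34 take 21 → i++
[i=8,j=2] A[i]=22<=B[j]=34 take 22 → i++
[i=9,j=2] A[i]=25<=B[j]=34 take 25 → i++
[i=10,j=2] A[i]=29<=B[j]=34 take 29 → i++
[i=11,j=2] A[i]=30<=B[j]=34 take 30 → i++
[i=12,j=2] A[i]=31<=B[j]=34 take 31 → i++
[i=13,j=2] A[i]=33<=B[j]=34 take 33 → i++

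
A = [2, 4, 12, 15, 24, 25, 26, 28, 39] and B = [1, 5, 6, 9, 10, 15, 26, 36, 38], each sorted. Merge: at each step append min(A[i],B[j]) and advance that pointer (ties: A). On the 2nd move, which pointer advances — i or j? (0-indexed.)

i=0 j=0: A[i]=2>B[j]=1 take 1, j++
i=0 j=1: A[i]=2<=B[j]=5 take 2, i++

i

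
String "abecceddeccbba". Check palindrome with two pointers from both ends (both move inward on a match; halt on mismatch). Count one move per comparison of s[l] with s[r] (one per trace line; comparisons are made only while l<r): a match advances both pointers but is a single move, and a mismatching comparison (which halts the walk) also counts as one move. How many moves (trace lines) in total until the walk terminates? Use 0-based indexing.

3 moves

[0,13] 'a'=='a' → l++,r--
[1,12] 'b'=='b' → l++,r--
[2,11] 'e'!='b' → stop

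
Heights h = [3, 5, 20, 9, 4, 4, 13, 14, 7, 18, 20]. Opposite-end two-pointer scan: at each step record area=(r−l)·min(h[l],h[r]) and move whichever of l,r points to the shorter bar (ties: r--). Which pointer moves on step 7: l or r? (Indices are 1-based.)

l=1 r=11: min(3,20)*10=30 best=30 *, l++
l=2 r=11: min(5,20)*9=45 best=45 *, l++
l=3 r=11: min(20,20)*8=160 best=160 *, r--
l=3 r=10: min(20,18)*7=126 best=160, r--
l=3 r=9: min(20,7)*6=42 best=160, r--
l=3 r=8: min(20,14)*5=70 best=160, r--
l=3 r=7: min(20,13)*4=52 best=160, r--

r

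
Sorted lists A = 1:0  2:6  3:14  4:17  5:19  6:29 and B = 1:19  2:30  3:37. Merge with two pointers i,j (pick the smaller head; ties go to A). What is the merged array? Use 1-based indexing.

i=1 j=1: A[i]=0<=B[j]=19 take 0, i++
i=2 j=1: A[i]=6<=B[j]=19 take 6, i++
i=3 j=1: A[i]=14<=B[j]=19 take 14, i++
i=4 j=1: A[i]=17<=B[j]=19 take 17, i++
i=5 j=1: A[i]=19<=B[j]=19 take 19, i++
i=6 j=1: A[i]=29>B[j]=19 take 19, j++
i=6 j=2: A[i]=29<=B[j]=30 take 29, i++
i=7 j=2: A done, take B[j]=30, j++
i=7 j=3: A done, take B[j]=37, j++

[0, 6, 14, 17, 19, 19, 29, 30, 37]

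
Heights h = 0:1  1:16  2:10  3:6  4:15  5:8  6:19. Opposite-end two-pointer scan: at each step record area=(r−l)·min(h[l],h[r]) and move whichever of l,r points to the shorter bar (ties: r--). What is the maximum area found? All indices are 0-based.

[0,6] min(1,19)*6=6 best=6 * → l++
[1,6] min(16,19)*5=80 best=80 * → l++
[2,6] min(10,19)*4=40 best=80 → l++
[3,6] min(6,19)*3=18 best=80 → l++
[4,6] min(15,19)*2=30 best=80 → l++
[5,6] min(8,19)*1=8 best=80 → l++

max area = 80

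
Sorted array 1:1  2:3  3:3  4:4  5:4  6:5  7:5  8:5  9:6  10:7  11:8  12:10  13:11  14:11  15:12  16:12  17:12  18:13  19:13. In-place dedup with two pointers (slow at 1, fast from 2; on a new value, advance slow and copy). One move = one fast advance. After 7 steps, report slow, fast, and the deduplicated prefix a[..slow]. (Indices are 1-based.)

slow=4, fast=9, prefix=[1, 3, 4, 5]

(s=1,f=2) a[fast]=3≠a[slow]=1 write a[2]=3 → slow++,fast++
(s=2,f=3) a[fast]=3=a[slow] dup → fast++
(s=2,f=4) a[fast]=4≠a[slow]=3 write a[3]=4 → slow++,fast++
(s=3,f=5) a[fast]=4=a[slow] dup → fast++
(s=3,f=6) a[fast]=5≠a[slow]=4 write a[4]=5 → slow++,fast++
(s=4,f=7) a[fast]=5=a[slow] dup → fast++
(s=4,f=8) a[fast]=5=a[slow] dup → fast++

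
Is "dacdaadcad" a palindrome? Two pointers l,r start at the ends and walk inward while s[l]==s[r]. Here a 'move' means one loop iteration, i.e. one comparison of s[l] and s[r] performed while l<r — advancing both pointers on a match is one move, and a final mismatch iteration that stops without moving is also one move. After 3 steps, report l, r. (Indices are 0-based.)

l=3, r=6

[0,9] 'd'=='d' → l++,r--
[1,8] 'a'=='a' → l++,r--
[2,7] 'c'=='c' → l++,r--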